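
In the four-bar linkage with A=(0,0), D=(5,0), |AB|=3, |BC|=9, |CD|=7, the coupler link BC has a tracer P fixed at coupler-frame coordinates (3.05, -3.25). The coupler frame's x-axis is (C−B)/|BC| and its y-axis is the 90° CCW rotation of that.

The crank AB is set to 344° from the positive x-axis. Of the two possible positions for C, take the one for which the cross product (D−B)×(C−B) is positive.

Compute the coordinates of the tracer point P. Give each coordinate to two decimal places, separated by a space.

A=(0,0), D=(5.00,0)
B = A + 3.00·(cos344°, sin344°) = (2.8838, -0.8269)
|BD| = 2.2720
circle(B,9.00) ∩ circle(D,7.00): a=8.1782, h=3.7574
  candidates: C₊=(9.1336,5.6492) cross=8.537; C₋=(11.8686,-1.3501) cross=-8.537
  mode + wants cross > 0 → take C=(9.1336,5.6492) (cross=8.537)
ex = (C−B)/|BC| = (0.6944,0.7196); ey = (-0.7196,0.6944)
P = B + 3.05·ex + -3.25·ey = (7.3404,-0.8891)

7.34 -0.89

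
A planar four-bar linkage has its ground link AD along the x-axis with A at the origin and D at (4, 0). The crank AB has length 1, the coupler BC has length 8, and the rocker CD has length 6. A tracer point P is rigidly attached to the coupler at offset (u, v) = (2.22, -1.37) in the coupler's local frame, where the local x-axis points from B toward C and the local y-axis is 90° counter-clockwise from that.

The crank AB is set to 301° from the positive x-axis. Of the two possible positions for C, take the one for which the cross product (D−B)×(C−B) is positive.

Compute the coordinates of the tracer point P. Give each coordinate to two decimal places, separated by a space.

A=(0,0), D=(4.00,0)
B = A + 1.00·(cos301°, sin301°) = (0.5150, -0.8572)
|BD| = 3.5888
circle(B,8.00) ∩ circle(D,6.00): a=5.6954, h=5.6180
  candidates: C₊=(4.7038,5.9586) cross=20.162; C₋=(7.3874,-4.9523) cross=-20.162
  mode + wants cross > 0 → take C=(4.7038,5.9586) (cross=20.162)
ex = (C−B)/|BC| = (0.5236,0.8520); ey = (-0.8520,0.5236)
P = B + 2.22·ex + -1.37·ey = (2.8446,0.3169)

2.84 0.32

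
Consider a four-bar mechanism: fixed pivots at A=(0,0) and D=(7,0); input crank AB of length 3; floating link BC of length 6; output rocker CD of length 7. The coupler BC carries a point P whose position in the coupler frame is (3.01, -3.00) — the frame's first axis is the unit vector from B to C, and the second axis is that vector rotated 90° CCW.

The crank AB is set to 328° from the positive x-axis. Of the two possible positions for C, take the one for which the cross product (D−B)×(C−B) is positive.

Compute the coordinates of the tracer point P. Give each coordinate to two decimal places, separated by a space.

4.97 1.90

A=(0,0), D=(7.00,0)
B = A + 3.00·(cos328°, sin328°) = (2.5441, -1.5898)
|BD| = 4.7310
circle(B,6.00) ∩ circle(D,7.00): a=0.9916, h=5.9175
  candidates: C₊=(1.4896,4.3168) cross=27.995; C₋=(5.4665,-6.8300) cross=-27.995
  mode + wants cross > 0 → take C=(1.4896,4.3168) (cross=27.995)
ex = (C−B)/|BC| = (-0.1758,0.9844); ey = (-0.9844,-0.1758)
P = B + 3.01·ex + -3.00·ey = (4.9684,1.9007)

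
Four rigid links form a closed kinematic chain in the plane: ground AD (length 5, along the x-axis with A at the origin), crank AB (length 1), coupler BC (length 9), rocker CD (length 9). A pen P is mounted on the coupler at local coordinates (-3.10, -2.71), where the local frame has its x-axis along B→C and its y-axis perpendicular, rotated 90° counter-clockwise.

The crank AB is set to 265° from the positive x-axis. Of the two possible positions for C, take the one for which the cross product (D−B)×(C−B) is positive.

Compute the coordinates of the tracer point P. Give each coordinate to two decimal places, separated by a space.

A=(0,0), D=(5.00,0)
B = A + 1.00·(cos265°, sin265°) = (-0.0872, -0.9962)
|BD| = 5.1838
circle(B,9.00) ∩ circle(D,9.00): a=2.5919, h=8.6187
  candidates: C₊=(0.8001,7.9600) cross=44.677; C₋=(4.1127,-8.9562) cross=-44.677
  mode + wants cross > 0 → take C=(0.8001,7.9600) (cross=44.677)
ex = (C−B)/|BC| = (0.0986,0.9951); ey = (-0.9951,0.0986)
P = B + -3.10·ex + -2.71·ey = (2.3040,-4.3483)

2.30 -4.35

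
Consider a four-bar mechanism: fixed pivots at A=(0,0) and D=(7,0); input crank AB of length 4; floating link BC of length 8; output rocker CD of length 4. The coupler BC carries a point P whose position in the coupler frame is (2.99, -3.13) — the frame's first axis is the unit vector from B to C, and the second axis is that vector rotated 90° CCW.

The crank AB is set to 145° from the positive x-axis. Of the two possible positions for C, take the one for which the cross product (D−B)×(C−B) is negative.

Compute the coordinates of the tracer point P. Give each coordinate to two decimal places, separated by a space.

-2.40 -1.94

A=(0,0), D=(7.00,0)
B = A + 4.00·(cos145°, sin145°) = (-3.2766, 2.2943)
|BD| = 10.5296
circle(B,8.00) ∩ circle(D,4.00): a=7.5441, h=2.6621
  candidates: C₊=(4.6663,3.2486) cross=28.031; C₋=(3.5062,-1.9476) cross=-28.031
  mode - wants cross < 0 → take C=(3.5062,-1.9476) (cross=-28.031)
ex = (C−B)/|BC| = (0.8478,-0.5302); ey = (0.5302,0.8478)
P = B + 2.99·ex + -3.13·ey = (-2.4012,-1.9449)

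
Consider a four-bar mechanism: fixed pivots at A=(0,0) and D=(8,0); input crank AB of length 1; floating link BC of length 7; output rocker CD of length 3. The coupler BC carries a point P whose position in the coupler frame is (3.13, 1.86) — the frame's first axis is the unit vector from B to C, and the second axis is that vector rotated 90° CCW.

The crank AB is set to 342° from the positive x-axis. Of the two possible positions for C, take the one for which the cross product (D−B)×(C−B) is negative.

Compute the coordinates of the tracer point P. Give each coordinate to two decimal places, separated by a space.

A=(0,0), D=(8.00,0)
B = A + 1.00·(cos342°, sin342°) = (0.9511, -0.3090)
|BD| = 7.0557
circle(B,7.00) ∩ circle(D,3.00): a=6.3624, h=2.9188
  candidates: C₊=(7.1796,2.8856) cross=20.594; C₋=(7.4352,-2.9464) cross=-20.594
  mode - wants cross < 0 → take C=(7.4352,-2.9464) (cross=-20.594)
ex = (C−B)/|BC| = (0.9263,-0.3768); ey = (0.3768,0.9263)
P = B + 3.13·ex + 1.86·ey = (4.5512,0.2347)

4.55 0.23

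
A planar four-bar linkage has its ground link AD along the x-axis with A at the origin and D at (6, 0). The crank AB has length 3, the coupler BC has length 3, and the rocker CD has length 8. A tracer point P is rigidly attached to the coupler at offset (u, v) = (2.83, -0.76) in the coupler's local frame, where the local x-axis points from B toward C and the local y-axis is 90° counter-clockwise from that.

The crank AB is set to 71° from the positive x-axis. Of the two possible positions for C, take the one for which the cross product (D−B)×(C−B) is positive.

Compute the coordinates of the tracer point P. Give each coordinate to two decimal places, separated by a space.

A=(0,0), D=(6.00,0)
B = A + 3.00·(cos71°, sin71°) = (0.9767, 2.8366)
|BD| = 5.7688
circle(B,3.00) ∩ circle(D,8.00): a=-1.8826, h=2.3358
  candidates: C₊=(0.4860,5.7961) cross=13.475; C₋=(-1.8111,1.7283) cross=-13.475
  mode + wants cross > 0 → take C=(0.4860,5.7961) (cross=13.475)
ex = (C−B)/|BC| = (-0.1636,0.9865); ey = (-0.9865,-0.1636)
P = B + 2.83·ex + -0.76·ey = (1.2635,5.7528)

1.26 5.75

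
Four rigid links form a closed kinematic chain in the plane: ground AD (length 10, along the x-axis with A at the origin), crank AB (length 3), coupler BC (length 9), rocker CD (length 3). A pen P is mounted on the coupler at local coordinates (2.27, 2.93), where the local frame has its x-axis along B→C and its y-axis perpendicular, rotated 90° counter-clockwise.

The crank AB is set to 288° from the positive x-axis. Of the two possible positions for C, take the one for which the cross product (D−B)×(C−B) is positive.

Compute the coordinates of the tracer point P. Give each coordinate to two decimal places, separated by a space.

A=(0,0), D=(10.00,0)
B = A + 3.00·(cos288°, sin288°) = (0.9271, -2.8532)
|BD| = 9.5110
circle(B,9.00) ∩ circle(D,3.00): a=8.5406, h=2.8387
  candidates: C₊=(8.2227,2.4169) cross=26.999; C₋=(9.9259,-2.9991) cross=-26.999
  mode + wants cross > 0 → take C=(8.2227,2.4169) (cross=26.999)
ex = (C−B)/|BC| = (0.8106,0.5856); ey = (-0.5856,0.8106)
P = B + 2.27·ex + 2.93·ey = (1.0515,0.8512)

1.05 0.85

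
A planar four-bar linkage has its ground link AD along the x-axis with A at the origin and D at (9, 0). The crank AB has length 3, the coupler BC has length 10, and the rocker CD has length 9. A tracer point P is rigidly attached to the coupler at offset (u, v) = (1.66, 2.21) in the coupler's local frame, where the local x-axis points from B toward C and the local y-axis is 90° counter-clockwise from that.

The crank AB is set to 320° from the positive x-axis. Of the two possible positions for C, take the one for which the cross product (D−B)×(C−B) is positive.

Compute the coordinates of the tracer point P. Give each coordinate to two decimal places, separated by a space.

A=(0,0), D=(9.00,0)
B = A + 3.00·(cos320°, sin320°) = (2.2981, -1.9284)
|BD| = 6.9738
circle(B,10.00) ∩ circle(D,9.00): a=4.8491, h=8.7456
  candidates: C₊=(4.5399,7.8171) cross=60.990; C₋=(9.3765,-8.9921) cross=-60.990
  mode + wants cross > 0 → take C=(4.5399,7.8171) (cross=60.990)
ex = (C−B)/|BC| = (0.2242,0.9745); ey = (-0.9745,0.2242)
P = B + 1.66·ex + 2.21·ey = (0.5165,0.1848)

0.52 0.18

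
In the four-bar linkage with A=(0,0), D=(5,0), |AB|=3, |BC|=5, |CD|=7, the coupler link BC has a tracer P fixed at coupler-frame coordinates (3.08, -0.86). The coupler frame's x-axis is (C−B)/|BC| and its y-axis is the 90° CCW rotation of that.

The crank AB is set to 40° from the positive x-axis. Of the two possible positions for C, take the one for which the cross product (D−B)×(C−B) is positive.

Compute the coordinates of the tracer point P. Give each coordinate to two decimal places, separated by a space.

A=(0,0), D=(5.00,0)
B = A + 3.00·(cos40°, sin40°) = (2.2981, 1.9284)
|BD| = 3.3194
circle(B,5.00) ∩ circle(D,7.00): a=-1.9554, h=4.6018
  candidates: C₊=(3.3799,6.8099) cross=15.275; C₋=(-1.9668,-0.6814) cross=-15.275
  mode + wants cross > 0 → take C=(3.3799,6.8099) (cross=15.275)
ex = (C−B)/|BC| = (0.2164,0.9763); ey = (-0.9763,0.2164)
P = B + 3.08·ex + -0.86·ey = (3.8041,4.7494)

3.80 4.75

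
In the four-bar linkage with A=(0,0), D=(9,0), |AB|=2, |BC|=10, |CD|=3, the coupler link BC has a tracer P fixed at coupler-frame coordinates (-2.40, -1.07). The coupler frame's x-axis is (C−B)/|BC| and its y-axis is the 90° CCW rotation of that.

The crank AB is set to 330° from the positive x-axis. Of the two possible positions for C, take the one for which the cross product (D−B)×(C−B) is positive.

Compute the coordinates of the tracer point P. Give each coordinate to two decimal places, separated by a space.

-0.25 -2.73

A=(0,0), D=(9.00,0)
B = A + 2.00·(cos330°, sin330°) = (1.7321, -1.0000)
|BD| = 7.3364
circle(B,10.00) ∩ circle(D,3.00): a=9.8701, h=1.6063
  candidates: C₊=(11.2911,1.9367) cross=11.785; C₋=(11.7290,-1.2460) cross=-11.785
  mode + wants cross > 0 → take C=(11.2911,1.9367) (cross=11.785)
ex = (C−B)/|BC| = (0.9559,0.2937); ey = (-0.2937,0.9559)
P = B + -2.40·ex + -1.07·ey = (-0.2479,-2.7276)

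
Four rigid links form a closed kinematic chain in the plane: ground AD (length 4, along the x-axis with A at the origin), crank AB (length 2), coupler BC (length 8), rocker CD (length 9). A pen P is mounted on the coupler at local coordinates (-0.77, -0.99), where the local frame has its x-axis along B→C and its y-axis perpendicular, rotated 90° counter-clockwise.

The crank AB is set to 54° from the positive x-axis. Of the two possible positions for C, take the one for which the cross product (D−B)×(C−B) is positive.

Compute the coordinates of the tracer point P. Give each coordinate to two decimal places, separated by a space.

A=(0,0), D=(4.00,0)
B = A + 2.00·(cos54°, sin54°) = (1.1756, 1.6180)
|BD| = 3.2551
circle(B,8.00) ∩ circle(D,9.00): a=-0.9838, h=7.9393
  candidates: C₊=(4.2684,8.9960) cross=25.843; C₋=(-3.6245,-4.7819) cross=-25.843
  mode + wants cross > 0 → take C=(4.2684,8.9960) (cross=25.843)
ex = (C−B)/|BC| = (0.3866,0.9222); ey = (-0.9222,0.3866)
P = B + -0.77·ex + -0.99·ey = (1.7909,0.5252)

1.79 0.53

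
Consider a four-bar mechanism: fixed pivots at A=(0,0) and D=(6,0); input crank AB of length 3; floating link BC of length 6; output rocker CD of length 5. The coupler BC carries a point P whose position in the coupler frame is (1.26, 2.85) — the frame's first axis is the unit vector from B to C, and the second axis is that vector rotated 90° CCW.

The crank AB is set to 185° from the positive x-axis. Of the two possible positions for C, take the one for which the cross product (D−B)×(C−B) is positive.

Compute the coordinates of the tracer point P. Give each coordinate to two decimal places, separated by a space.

A=(0,0), D=(6.00,0)
B = A + 3.00·(cos185°, sin185°) = (-2.9886, -0.2615)
|BD| = 8.9924
circle(B,6.00) ∩ circle(D,5.00): a=5.1078, h=3.1480
  candidates: C₊=(2.0255,3.0338) cross=28.308; C₋=(2.2086,-3.2597) cross=-28.308
  mode + wants cross > 0 → take C=(2.0255,3.0338) (cross=28.308)
ex = (C−B)/|BC| = (0.8357,0.5492); ey = (-0.5492,0.8357)
P = B + 1.26·ex + 2.85·ey = (-3.5009,2.8122)

-3.50 2.81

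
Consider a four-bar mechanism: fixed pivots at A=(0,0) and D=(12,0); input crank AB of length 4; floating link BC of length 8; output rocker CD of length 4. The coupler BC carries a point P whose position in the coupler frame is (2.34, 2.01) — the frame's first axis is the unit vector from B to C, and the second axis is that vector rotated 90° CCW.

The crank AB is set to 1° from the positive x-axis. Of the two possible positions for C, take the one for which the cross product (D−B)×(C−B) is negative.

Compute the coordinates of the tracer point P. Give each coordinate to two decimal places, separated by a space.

A=(0,0), D=(12.00,0)
B = A + 4.00·(cos1°, sin1°) = (3.9994, 0.0698)
|BD| = 8.0009
circle(B,8.00) ∩ circle(D,4.00): a=7.0001, h=3.8728
  candidates: C₊=(11.0330,3.8814) cross=30.986; C₋=(10.9654,-3.8639) cross=-30.986
  mode - wants cross < 0 → take C=(10.9654,-3.8639) (cross=-30.986)
ex = (C−B)/|BC| = (0.8708,-0.4917); ey = (0.4917,0.8708)
P = B + 2.34·ex + 2.01·ey = (7.0253,0.6694)

7.03 0.67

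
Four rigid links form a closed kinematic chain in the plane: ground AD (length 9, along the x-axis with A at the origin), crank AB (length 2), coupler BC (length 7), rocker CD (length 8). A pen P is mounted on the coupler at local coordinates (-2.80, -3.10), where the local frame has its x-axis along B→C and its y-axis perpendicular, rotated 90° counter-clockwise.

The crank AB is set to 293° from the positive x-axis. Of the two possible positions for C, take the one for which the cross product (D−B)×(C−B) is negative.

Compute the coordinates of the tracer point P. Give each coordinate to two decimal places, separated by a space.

A=(0,0), D=(9.00,0)
B = A + 2.00·(cos293°, sin293°) = (0.7815, -1.8410)
|BD| = 8.4222
circle(B,7.00) ∩ circle(D,8.00): a=3.3206, h=6.1623
  candidates: C₊=(2.6748,4.8981) cross=51.900; C₋=(5.3688,-7.1284) cross=-51.900
  mode - wants cross < 0 → take C=(5.3688,-7.1284) (cross=-51.900)
ex = (C−B)/|BC| = (0.6553,-0.7553); ey = (0.7553,0.6553)
P = B + -2.80·ex + -3.10·ey = (-3.3950,-1.7576)

-3.40 -1.76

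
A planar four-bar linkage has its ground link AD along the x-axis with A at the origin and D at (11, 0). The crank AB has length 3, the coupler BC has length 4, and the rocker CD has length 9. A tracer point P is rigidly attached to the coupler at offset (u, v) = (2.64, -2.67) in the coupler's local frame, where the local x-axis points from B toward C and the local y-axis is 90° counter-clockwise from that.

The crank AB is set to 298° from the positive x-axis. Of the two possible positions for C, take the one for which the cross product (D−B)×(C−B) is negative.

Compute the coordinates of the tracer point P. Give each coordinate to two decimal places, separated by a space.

A=(0,0), D=(11.00,0)
B = A + 3.00·(cos298°, sin298°) = (1.4084, -2.6488)
|BD| = 9.9506
circle(B,4.00) ∩ circle(D,9.00): a=1.7092, h=3.6164
  candidates: C₊=(2.0932,1.2921) cross=35.986; C₋=(4.0186,-5.6798) cross=-35.986
  mode - wants cross < 0 → take C=(4.0186,-5.6798) (cross=-35.986)
ex = (C−B)/|BC| = (0.6526,-0.7577); ey = (0.7577,0.6526)
P = B + 2.64·ex + -2.67·ey = (1.1080,-6.3916)

1.11 -6.39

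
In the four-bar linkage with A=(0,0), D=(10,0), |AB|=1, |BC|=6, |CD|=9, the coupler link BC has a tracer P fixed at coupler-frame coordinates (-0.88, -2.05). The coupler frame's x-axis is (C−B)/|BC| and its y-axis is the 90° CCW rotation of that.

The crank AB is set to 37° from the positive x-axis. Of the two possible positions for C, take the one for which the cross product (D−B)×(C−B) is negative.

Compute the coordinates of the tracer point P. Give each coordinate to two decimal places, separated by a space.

A=(0,0), D=(10.00,0)
B = A + 1.00·(cos37°, sin37°) = (0.7986, 0.6018)
|BD| = 9.2210
circle(B,6.00) ∩ circle(D,9.00): a=2.1704, h=5.5937
  candidates: C₊=(3.3295,6.0419) cross=51.579; C₋=(2.5994,-5.1216) cross=-51.579
  mode - wants cross < 0 → take C=(2.5994,-5.1216) (cross=-51.579)
ex = (C−B)/|BC| = (0.3001,-0.9539); ey = (0.9539,0.3001)
P = B + -0.88·ex + -2.05·ey = (-1.4210,0.8260)

-1.42 0.83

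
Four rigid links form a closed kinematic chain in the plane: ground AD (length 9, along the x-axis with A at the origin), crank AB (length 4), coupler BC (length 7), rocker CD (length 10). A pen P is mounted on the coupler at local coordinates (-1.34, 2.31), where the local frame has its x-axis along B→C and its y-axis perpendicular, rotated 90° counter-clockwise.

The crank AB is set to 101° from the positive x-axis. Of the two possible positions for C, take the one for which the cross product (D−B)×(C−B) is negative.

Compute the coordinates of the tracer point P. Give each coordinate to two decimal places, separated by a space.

1.50 5.35

A=(0,0), D=(9.00,0)
B = A + 4.00·(cos101°, sin101°) = (-0.7632, 3.9265)
|BD| = 10.5232
circle(B,7.00) ∩ circle(D,10.00): a=2.8384, h=6.3987
  candidates: C₊=(4.2577,8.8040) cross=67.335; C₋=(-0.5174,-3.0692) cross=-67.335
  mode - wants cross < 0 → take C=(-0.5174,-3.0692) (cross=-67.335)
ex = (C−B)/|BC| = (0.0351,-0.9994); ey = (0.9994,0.0351)
P = B + -1.34·ex + 2.31·ey = (1.4983,5.3468)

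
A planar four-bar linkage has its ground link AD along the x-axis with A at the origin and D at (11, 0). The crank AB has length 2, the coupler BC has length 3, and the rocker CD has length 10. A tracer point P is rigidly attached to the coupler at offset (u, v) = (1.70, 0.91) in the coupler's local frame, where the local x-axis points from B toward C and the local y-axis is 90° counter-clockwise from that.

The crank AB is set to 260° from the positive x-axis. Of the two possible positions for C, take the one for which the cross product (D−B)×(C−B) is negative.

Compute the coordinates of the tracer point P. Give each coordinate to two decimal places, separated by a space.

1.52 -2.47

A=(0,0), D=(11.00,0)
B = A + 2.00·(cos260°, sin260°) = (-0.3473, -1.9696)
|BD| = 11.5170
circle(B,3.00) ∩ circle(D,10.00): a=1.8078, h=2.3941
  candidates: C₊=(1.0244,0.6984) cross=27.573; C₋=(1.8433,-4.0193) cross=-27.573
  mode - wants cross < 0 → take C=(1.8433,-4.0193) (cross=-27.573)
ex = (C−B)/|BC| = (0.7302,-0.6832); ey = (0.6832,0.7302)
P = B + 1.70·ex + 0.91·ey = (1.5158,-2.4666)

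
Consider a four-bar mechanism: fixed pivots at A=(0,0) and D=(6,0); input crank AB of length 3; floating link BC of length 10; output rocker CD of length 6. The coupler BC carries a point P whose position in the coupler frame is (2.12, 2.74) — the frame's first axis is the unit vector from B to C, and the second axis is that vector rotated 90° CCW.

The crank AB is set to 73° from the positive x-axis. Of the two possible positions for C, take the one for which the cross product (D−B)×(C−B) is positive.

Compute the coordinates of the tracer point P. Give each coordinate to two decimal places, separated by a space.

A=(0,0), D=(6.00,0)
B = A + 3.00·(cos73°, sin73°) = (0.8771, 2.8689)
|BD| = 5.8715
circle(B,10.00) ∩ circle(D,6.00): a=8.3858, h=5.4478
  candidates: C₊=(10.8556,3.5247) cross=31.987; C₋=(5.5318,-5.9817) cross=-31.987
  mode + wants cross > 0 → take C=(10.8556,3.5247) (cross=31.987)
ex = (C−B)/|BC| = (0.9978,0.0656); ey = (-0.0656,0.9978)
P = B + 2.12·ex + 2.74·ey = (2.8129,5.7420)

2.81 5.74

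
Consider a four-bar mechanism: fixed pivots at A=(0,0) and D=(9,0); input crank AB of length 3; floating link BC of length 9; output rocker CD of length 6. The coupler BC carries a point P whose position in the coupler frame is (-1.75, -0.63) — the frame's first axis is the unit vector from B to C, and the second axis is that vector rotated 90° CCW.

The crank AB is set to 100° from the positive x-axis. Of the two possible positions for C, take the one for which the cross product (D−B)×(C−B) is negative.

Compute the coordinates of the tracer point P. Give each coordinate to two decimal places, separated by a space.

-2.07 3.99

A=(0,0), D=(9.00,0)
B = A + 3.00·(cos100°, sin100°) = (-0.5209, 2.9544)
|BD| = 9.9688
circle(B,9.00) ∩ circle(D,6.00): a=7.2414, h=5.3443
  candidates: C₊=(7.9790,5.9125) cross=53.276; C₋=(4.8113,-4.2959) cross=-53.276
  mode - wants cross < 0 → take C=(4.8113,-4.2959) (cross=-53.276)
ex = (C−B)/|BC| = (0.5925,-0.8056); ey = (0.8056,0.5925)
P = B + -1.75·ex + -0.63·ey = (-2.0653,3.9910)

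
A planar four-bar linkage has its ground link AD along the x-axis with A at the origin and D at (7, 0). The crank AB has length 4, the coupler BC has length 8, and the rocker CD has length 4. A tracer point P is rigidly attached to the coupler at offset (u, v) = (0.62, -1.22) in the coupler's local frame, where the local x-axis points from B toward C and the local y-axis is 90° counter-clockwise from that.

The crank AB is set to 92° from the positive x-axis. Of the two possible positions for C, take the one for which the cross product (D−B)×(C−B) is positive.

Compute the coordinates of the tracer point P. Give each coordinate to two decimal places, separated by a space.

0.47 2.77

A=(0,0), D=(7.00,0)
B = A + 4.00·(cos92°, sin92°) = (-0.1396, 3.9976)
|BD| = 8.1826
circle(B,8.00) ∩ circle(D,4.00): a=7.0243, h=3.8286
  candidates: C₊=(7.8599,3.9065) cross=31.328; C₋=(4.1189,-2.7748) cross=-31.328
  mode + wants cross > 0 → take C=(7.8599,3.9065) (cross=31.328)
ex = (C−B)/|BC| = (0.9999,-0.0114); ey = (0.0114,0.9999)
P = B + 0.62·ex + -1.22·ey = (0.4665,2.7706)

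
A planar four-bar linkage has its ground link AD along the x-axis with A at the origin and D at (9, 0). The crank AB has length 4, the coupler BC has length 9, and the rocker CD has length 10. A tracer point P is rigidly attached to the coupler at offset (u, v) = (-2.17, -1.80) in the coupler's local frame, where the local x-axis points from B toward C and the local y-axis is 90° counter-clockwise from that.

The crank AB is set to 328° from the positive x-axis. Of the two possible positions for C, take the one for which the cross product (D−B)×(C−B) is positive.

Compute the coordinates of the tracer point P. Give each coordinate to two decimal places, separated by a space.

5.59 -3.88

A=(0,0), D=(9.00,0)
B = A + 4.00·(cos328°, sin328°) = (3.3922, -2.1197)
|BD| = 5.9950
circle(B,9.00) ∩ circle(D,10.00): a=1.4129, h=8.8884
  candidates: C₊=(1.5711,6.6942) cross=53.286; C₋=(7.8565,-9.9344) cross=-53.286
  mode + wants cross > 0 → take C=(1.5711,6.6942) (cross=53.286)
ex = (C−B)/|BC| = (-0.2023,0.9793); ey = (-0.9793,-0.2023)
P = B + -2.17·ex + -1.80·ey = (5.5940,-3.8806)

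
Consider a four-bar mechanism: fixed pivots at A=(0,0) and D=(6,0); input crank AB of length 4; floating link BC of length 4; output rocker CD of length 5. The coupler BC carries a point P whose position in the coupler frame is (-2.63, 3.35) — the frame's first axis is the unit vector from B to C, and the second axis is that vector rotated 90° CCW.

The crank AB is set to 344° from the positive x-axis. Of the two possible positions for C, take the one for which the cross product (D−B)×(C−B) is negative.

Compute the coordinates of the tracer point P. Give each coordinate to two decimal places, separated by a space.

6.23 2.42

A=(0,0), D=(6.00,0)
B = A + 4.00·(cos344°, sin344°) = (3.8450, -1.1025)
|BD| = 2.4206
circle(B,4.00) ∩ circle(D,5.00): a=-0.6487, h=3.9470
  candidates: C₊=(1.4697,2.1158) cross=9.554; C₋=(5.0653,-4.9119) cross=-9.554
  mode - wants cross < 0 → take C=(5.0653,-4.9119) (cross=-9.554)
ex = (C−B)/|BC| = (0.3051,-0.9523); ey = (0.9523,0.3051)
P = B + -2.63·ex + 3.35·ey = (6.2330,2.4241)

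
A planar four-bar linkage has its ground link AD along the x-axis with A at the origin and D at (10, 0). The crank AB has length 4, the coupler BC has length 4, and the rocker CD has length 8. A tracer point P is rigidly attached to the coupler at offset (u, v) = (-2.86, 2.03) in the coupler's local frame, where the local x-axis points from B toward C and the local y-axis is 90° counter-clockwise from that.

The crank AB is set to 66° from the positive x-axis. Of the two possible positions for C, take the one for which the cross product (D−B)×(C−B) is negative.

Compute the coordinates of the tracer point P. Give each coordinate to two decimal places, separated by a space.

3.38 6.69

A=(0,0), D=(10.00,0)
B = A + 4.00·(cos66°, sin66°) = (1.6269, 3.6542)
|BD| = 9.1357
circle(B,4.00) ∩ circle(D,8.00): a=1.9408, h=3.4976
  candidates: C₊=(4.8047,6.0835) cross=31.953; C₋=(2.0067,-0.3277) cross=-31.953
  mode - wants cross < 0 → take C=(2.0067,-0.3277) (cross=-31.953)
ex = (C−B)/|BC| = (0.0949,-0.9955); ey = (0.9955,0.0949)
P = B + -2.86·ex + 2.03·ey = (3.3762,6.6940)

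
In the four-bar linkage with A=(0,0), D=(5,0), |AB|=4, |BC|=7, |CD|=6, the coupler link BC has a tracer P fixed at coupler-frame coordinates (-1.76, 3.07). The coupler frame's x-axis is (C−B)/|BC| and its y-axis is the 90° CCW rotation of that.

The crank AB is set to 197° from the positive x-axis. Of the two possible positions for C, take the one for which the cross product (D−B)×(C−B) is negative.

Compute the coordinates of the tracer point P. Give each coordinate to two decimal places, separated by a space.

A=(0,0), D=(5.00,0)
B = A + 4.00·(cos197°, sin197°) = (-3.8252, -1.1695)
|BD| = 8.9024
circle(B,7.00) ∩ circle(D,6.00): a=5.1813, h=4.7068
  candidates: C₊=(0.6929,4.1772) cross=41.902; C₋=(1.9295,-5.1548) cross=-41.902
  mode - wants cross < 0 → take C=(1.9295,-5.1548) (cross=-41.902)
ex = (C−B)/|BC| = (0.8221,-0.5693); ey = (0.5693,0.8221)
P = B + -1.76·ex + 3.07·ey = (-3.5243,2.3564)

-3.52 2.36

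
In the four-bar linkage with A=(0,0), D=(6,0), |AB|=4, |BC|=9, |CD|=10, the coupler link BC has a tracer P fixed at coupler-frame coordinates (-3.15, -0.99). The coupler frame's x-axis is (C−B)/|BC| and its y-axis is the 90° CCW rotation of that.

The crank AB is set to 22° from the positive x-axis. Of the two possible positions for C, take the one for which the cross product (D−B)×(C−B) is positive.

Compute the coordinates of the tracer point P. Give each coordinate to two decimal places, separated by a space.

3.58 -1.80

A=(0,0), D=(6.00,0)
B = A + 4.00·(cos22°, sin22°) = (3.7087, 1.4984)
|BD| = 2.7377
circle(B,9.00) ∩ circle(D,10.00): a=-2.1012, h=8.7513
  candidates: C₊=(6.7400,9.9726) cross=23.959; C₋=(-2.8396,-4.6757) cross=-23.959
  mode + wants cross > 0 → take C=(6.7400,9.9726) (cross=23.959)
ex = (C−B)/|BC| = (0.3368,0.9416); ey = (-0.9416,0.3368)
P = B + -3.15·ex + -0.99·ey = (3.5799,-1.8010)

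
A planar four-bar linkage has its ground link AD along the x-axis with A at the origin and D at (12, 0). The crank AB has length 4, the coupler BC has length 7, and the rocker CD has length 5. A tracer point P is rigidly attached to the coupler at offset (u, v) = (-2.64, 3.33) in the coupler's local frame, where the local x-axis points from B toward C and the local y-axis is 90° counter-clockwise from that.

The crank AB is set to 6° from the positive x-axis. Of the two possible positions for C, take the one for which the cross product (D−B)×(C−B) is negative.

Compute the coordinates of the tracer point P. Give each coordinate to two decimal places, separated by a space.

A=(0,0), D=(12.00,0)
B = A + 4.00·(cos6°, sin6°) = (3.9781, 0.4181)
|BD| = 8.0328
circle(B,7.00) ∩ circle(D,5.00): a=5.5103, h=4.3170
  candidates: C₊=(9.7056,4.4425) cross=34.678; C₋=(9.2562,-4.1799) cross=-34.678
  mode - wants cross < 0 → take C=(9.2562,-4.1799) (cross=-34.678)
ex = (C−B)/|BC| = (0.7540,-0.6569); ey = (0.6569,0.7540)
P = B + -2.64·ex + 3.33·ey = (4.1748,4.6631)

4.17 4.66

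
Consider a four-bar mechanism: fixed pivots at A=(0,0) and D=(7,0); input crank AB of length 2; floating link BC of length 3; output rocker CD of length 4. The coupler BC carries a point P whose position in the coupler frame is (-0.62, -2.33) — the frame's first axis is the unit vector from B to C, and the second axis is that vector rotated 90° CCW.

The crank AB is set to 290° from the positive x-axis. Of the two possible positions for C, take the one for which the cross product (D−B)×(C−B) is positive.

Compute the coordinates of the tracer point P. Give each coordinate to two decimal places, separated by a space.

A=(0,0), D=(7.00,0)
B = A + 2.00·(cos290°, sin290°) = (0.6840, -1.8794)
|BD| = 6.5896
circle(B,3.00) ∩ circle(D,4.00): a=2.7637, h=1.1671
  candidates: C₊=(3.0001,0.0274) cross=7.691; C₋=(3.6658,-2.2098) cross=-7.691
  mode + wants cross > 0 → take C=(3.0001,0.0274) (cross=7.691)
ex = (C−B)/|BC| = (0.7720,0.6356); ey = (-0.6356,0.7720)
P = B + -0.62·ex + -2.33·ey = (1.6863,-4.0723)

1.69 -4.07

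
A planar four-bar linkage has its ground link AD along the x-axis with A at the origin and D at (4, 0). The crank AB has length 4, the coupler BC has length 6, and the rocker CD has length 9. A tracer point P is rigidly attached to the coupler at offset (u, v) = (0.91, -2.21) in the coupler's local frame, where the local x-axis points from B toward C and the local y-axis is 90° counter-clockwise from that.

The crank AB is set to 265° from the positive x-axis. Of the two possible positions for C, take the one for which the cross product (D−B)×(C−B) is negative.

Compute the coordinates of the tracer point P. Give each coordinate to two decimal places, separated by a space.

-1.66 -5.98

A=(0,0), D=(4.00,0)
B = A + 4.00·(cos265°, sin265°) = (-0.3486, -3.9848)
|BD| = 5.8982
circle(B,6.00) ∩ circle(D,9.00): a=-0.8656, h=5.9372
  candidates: C₊=(-4.9979,-0.1922) cross=35.019; C₋=(3.0243,-8.9470) cross=-35.019
  mode - wants cross < 0 → take C=(3.0243,-8.9470) (cross=-35.019)
ex = (C−B)/|BC| = (0.5622,-0.8270); ey = (0.8270,0.5622)
P = B + 0.91·ex + -2.21·ey = (-1.6648,-5.9797)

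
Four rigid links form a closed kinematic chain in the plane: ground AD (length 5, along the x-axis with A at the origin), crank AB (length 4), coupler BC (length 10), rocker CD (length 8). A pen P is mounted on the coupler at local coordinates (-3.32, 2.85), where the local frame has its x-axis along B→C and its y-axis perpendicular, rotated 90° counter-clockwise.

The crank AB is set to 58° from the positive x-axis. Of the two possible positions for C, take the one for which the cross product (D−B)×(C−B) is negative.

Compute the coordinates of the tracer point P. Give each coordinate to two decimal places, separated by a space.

5.54 6.12

A=(0,0), D=(5.00,0)
B = A + 4.00·(cos58°, sin58°) = (2.1197, 3.3922)
|BD| = 4.4501
circle(B,10.00) ∩ circle(D,8.00): a=6.2699, h=7.7903
  candidates: C₊=(12.1162,3.6550) cross=34.667; C₋=(0.2396,-6.4295) cross=-34.667
  mode - wants cross < 0 → take C=(0.2396,-6.4295) (cross=-34.667)
ex = (C−B)/|BC| = (-0.1880,-0.9822); ey = (0.9822,-0.1880)
P = B + -3.32·ex + 2.85·ey = (5.5431,6.1171)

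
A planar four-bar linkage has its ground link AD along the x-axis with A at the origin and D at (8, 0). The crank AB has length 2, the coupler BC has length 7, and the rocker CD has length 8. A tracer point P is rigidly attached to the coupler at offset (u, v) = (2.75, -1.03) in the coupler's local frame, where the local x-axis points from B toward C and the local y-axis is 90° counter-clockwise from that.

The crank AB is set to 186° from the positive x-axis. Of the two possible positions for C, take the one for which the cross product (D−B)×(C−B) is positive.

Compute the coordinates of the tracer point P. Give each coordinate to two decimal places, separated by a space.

0.46 1.40

A=(0,0), D=(8.00,0)
B = A + 2.00·(cos186°, sin186°) = (-1.9890, -0.2091)
|BD| = 9.9912
circle(B,7.00) ∩ circle(D,8.00): a=4.2450, h=5.5660
  candidates: C₊=(2.1385,5.4445) cross=55.611; C₋=(2.3714,-5.6850) cross=-55.611
  mode + wants cross > 0 → take C=(2.1385,5.4445) (cross=55.611)
ex = (C−B)/|BC| = (0.5897,0.8077); ey = (-0.8077,0.5897)
P = B + 2.75·ex + -1.03·ey = (0.4644,1.4047)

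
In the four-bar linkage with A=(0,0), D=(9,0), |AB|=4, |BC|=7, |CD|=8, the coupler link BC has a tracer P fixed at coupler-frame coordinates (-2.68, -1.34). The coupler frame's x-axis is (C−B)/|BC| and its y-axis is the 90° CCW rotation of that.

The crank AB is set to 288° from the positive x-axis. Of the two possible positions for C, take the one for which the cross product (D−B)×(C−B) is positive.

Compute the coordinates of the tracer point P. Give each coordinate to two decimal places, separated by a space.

A=(0,0), D=(9.00,0)
B = A + 4.00·(cos288°, sin288°) = (1.2361, -3.8042)
|BD| = 8.6459
circle(B,7.00) ∩ circle(D,8.00): a=3.4555, h=6.0877
  candidates: C₊=(1.6604,3.1829) cross=52.633; C₋=(7.0177,-7.7505) cross=-52.633
  mode + wants cross > 0 → take C=(1.6604,3.1829) (cross=52.633)
ex = (C−B)/|BC| = (0.0606,0.9982); ey = (-0.9982,0.0606)
P = B + -2.68·ex + -1.34·ey = (2.4111,-6.5605)

2.41 -6.56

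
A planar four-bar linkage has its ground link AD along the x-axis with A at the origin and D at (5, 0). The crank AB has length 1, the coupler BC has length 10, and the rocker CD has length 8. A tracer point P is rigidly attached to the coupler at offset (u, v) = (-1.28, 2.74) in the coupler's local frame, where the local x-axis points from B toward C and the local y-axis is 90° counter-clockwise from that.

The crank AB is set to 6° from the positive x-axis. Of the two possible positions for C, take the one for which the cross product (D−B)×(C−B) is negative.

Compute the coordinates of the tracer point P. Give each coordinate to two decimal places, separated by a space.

2.32 2.82

A=(0,0), D=(5.00,0)
B = A + 1.00·(cos6°, sin6°) = (0.9945, 0.1045)
|BD| = 4.0068
circle(B,10.00) ∩ circle(D,8.00): a=6.4957, h=7.6030
  candidates: C₊=(7.6864,7.5355) cross=30.464; C₋=(7.2897,-7.6653) cross=-30.464
  mode - wants cross < 0 → take C=(7.2897,-7.6653) (cross=-30.464)
ex = (C−B)/|BC| = (0.6295,-0.7770); ey = (0.7770,0.6295)
P = B + -1.28·ex + 2.74·ey = (2.3177,2.8240)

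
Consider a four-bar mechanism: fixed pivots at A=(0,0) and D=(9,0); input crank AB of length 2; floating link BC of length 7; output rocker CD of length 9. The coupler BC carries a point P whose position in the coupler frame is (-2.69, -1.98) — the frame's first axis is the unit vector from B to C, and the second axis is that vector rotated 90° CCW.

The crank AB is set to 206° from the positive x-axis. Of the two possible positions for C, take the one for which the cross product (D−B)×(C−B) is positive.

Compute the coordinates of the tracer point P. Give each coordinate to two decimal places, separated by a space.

-1.41 -4.19

A=(0,0), D=(9.00,0)
B = A + 2.00·(cos206°, sin206°) = (-1.7976, -0.8767)
|BD| = 10.8331
circle(B,7.00) ∩ circle(D,9.00): a=3.9396, h=5.7861
  candidates: C₊=(1.6608,5.2093) cross=62.682; C₋=(2.5974,-6.3251) cross=-62.682
  mode + wants cross > 0 → take C=(1.6608,5.2093) (cross=62.682)
ex = (C−B)/|BC| = (0.4941,0.8694); ey = (-0.8694,0.4941)
P = B + -2.69·ex + -1.98·ey = (-1.4051,-4.1937)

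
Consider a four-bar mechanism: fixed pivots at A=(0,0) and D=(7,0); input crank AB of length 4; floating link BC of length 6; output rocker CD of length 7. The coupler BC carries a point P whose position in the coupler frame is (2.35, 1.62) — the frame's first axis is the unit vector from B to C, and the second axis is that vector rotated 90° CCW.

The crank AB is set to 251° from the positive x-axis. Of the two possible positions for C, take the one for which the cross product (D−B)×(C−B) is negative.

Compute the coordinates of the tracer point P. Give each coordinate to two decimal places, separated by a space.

1.52 -3.34

A=(0,0), D=(7.00,0)
B = A + 4.00·(cos251°, sin251°) = (-1.3023, -3.7821)
|BD| = 9.1231
circle(B,6.00) ∩ circle(D,7.00): a=3.8491, h=4.6027
  candidates: C₊=(0.2924,2.0021) cross=41.991; C₋=(4.1086,-6.3749) cross=-41.991
  mode - wants cross < 0 → take C=(4.1086,-6.3749) (cross=-41.991)
ex = (C−B)/|BC| = (0.9018,-0.4321); ey = (0.4321,0.9018)
P = B + 2.35·ex + 1.62·ey = (1.5170,-3.3367)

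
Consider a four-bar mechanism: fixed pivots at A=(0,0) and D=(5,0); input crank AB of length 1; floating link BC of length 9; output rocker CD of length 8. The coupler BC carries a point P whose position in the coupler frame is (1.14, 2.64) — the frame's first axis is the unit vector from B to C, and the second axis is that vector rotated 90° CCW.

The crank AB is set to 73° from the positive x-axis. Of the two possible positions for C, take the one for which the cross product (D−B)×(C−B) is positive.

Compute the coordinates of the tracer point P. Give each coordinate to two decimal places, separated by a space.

-1.04 3.51

A=(0,0), D=(5.00,0)
B = A + 1.00·(cos73°, sin73°) = (0.2924, 0.9563)
|BD| = 4.8038
circle(B,9.00) ∩ circle(D,8.00): a=4.1713, h=7.9750
  candidates: C₊=(5.9678,7.9412) cross=38.310; C₋=(2.7926,-7.6894) cross=-38.310
  mode + wants cross > 0 → take C=(5.9678,7.9412) (cross=38.310)
ex = (C−B)/|BC| = (0.6306,0.7761); ey = (-0.7761,0.6306)
P = B + 1.14·ex + 2.64·ey = (-1.0377,3.5059)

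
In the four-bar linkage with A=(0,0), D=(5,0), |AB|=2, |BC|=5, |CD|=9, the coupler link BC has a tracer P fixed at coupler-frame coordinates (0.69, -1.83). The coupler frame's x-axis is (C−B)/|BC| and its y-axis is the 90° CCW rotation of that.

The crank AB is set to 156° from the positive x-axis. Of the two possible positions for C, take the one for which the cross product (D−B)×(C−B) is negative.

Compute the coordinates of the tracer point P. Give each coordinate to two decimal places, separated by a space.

A=(0,0), D=(5.00,0)
B = A + 2.00·(cos156°, sin156°) = (-1.8271, 0.8135)
|BD| = 6.8754
circle(B,5.00) ∩ circle(D,9.00): a=-0.6348, h=4.9595
  candidates: C₊=(-1.8706,5.8133) cross=34.099; C₋=(-3.0442,-4.0361) cross=-34.099
  mode - wants cross < 0 → take C=(-3.0442,-4.0361) (cross=-34.099)
ex = (C−B)/|BC| = (-0.2434,-0.9699); ey = (0.9699,-0.2434)
P = B + 0.69·ex + -1.83·ey = (-3.7700,0.5897)

-3.77 0.59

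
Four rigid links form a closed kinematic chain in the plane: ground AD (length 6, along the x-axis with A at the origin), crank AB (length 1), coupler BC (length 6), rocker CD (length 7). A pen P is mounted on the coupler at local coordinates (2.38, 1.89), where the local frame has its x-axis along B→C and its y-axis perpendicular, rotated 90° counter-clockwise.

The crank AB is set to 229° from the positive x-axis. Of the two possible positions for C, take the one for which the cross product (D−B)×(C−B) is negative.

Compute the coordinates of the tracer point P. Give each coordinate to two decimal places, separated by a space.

2.17 -1.88

A=(0,0), D=(6.00,0)
B = A + 1.00·(cos229°, sin229°) = (-0.6561, -0.7547)
|BD| = 6.6987
circle(B,6.00) ∩ circle(D,7.00): a=2.3790, h=5.5082
  candidates: C₊=(1.0872,4.9865) cross=36.898; C₋=(2.3284,-5.9598) cross=-36.898
  mode - wants cross < 0 → take C=(2.3284,-5.9598) (cross=-36.898)
ex = (C−B)/|BC| = (0.4974,-0.8675); ey = (0.8675,0.4974)
P = B + 2.38·ex + 1.89·ey = (2.1674,-1.8793)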